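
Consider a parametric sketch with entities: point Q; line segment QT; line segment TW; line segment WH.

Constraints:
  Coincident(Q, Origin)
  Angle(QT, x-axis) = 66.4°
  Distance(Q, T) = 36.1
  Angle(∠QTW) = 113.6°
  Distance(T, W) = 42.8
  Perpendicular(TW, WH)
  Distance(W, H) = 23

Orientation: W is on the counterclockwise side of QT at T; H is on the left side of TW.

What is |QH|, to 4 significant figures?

58.13

∠QTW = 113.6°, so TW runs at 66.4° + (180° − 113.6°) = 132.8° from the x-axis; with |TW| = 42.8, W = T + 42.8·(cos 132.8°, sin 132.8°) = (-14.63, 64.48). TW is perpendicular to WH; with |WH| = 23.0 on the left of TW, H = W + 23.0·(-0.7337, -0.6794) = (-31.50, 48.86). Then |QH| = |H − Q| = 58.13.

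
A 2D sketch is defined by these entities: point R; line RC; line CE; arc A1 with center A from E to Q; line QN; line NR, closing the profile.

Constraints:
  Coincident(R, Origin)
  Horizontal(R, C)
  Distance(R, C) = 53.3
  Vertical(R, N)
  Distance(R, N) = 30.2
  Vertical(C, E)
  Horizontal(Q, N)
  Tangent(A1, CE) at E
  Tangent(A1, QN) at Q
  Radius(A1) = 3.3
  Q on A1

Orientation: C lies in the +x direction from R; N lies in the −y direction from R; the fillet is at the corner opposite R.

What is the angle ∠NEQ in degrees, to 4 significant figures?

41.46°

R is at the origin; R and C share the same y with |RC| = 53.3 and C on the +x side, so C = (53.30, 0.000). R and N share the same x with |RN| = 30.2 and N on the −y side, so N = (0.000, -30.20). The virtual corner opposite R is at (53.30, -30.20). A1 meets CE tangentially, so AE is at right angles to CE and since A1 is tangent to QN there, AQ ⟂ QN, with radius 3.3, so the center A sits 3.3 in from both sides at A = (50.00, -26.90). That places the tangent points at E = (53.30, -26.90) on CE and Q = (50.00, -30.20) on QN. Then cos ∠NEQ = EN·EQ / (|EN||EQ|), giving 41.46°.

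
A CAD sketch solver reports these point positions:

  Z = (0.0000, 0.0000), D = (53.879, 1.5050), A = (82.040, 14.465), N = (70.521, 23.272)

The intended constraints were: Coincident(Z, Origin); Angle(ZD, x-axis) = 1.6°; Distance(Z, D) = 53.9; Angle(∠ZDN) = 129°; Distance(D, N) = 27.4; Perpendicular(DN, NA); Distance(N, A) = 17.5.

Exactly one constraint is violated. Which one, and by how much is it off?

Distance(N, A) = 17.5 — off by 3.00.

Z = (0.00, 0.00) ✓; ZD at 1.600° ✓; |ZD| = 53.90 ✓; ∠ZDN = 129.0° ✓; |DN| = 27.40 ✓; ∠(DN, NA) = 90.00° ✓; |NA| = 14.50 ✗.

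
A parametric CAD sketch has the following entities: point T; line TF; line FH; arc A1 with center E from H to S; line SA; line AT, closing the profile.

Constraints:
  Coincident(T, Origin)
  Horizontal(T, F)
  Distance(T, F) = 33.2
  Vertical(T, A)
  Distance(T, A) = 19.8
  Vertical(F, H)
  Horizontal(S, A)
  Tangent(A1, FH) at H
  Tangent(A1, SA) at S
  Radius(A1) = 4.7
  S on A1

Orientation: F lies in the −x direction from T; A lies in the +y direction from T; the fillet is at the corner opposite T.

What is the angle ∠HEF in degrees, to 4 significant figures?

72.71°

T is at the origin; TF is horizontal with |TF| = 33.2 and F on the −x side, so F = (-33.20, 0.000). TA is vertical with |TA| = 19.8 and A on the +y side, so A = (0.000, 19.80). The virtual corner opposite T is at (-33.20, 19.80). Tangency of A1 to FH means the radius EH is perpendicular to FH and since A1 is tangent to SA there, ES ⟂ SA, with radius 4.7, so the center E sits 4.7 in from both sides at E = (-28.50, 15.10). That places the tangent points at H = (-33.20, 15.10) on FH and S = (-28.50, 19.80) on SA. Then cos ∠HEF = EH·EF / (|EH||EF|), giving 72.71°.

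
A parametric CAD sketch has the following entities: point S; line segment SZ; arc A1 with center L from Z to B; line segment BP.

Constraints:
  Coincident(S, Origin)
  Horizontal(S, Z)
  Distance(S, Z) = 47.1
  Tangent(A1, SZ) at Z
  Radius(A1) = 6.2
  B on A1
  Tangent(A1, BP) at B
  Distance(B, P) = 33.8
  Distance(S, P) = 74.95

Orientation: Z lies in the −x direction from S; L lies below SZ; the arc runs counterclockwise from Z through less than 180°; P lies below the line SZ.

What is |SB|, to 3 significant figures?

52.9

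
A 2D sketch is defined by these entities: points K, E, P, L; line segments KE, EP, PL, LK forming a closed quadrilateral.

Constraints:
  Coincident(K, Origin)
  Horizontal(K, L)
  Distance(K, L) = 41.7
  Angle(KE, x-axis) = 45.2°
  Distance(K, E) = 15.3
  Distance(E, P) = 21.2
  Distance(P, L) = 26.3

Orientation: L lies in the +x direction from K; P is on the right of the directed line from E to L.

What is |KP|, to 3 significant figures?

19.5

K is at the origin; KL is horizontal with |KL| = 41.7 and L in +x, so L = (41.7, 0). KE runs at 45.2° with |KE| = 15.3, so E = (10.8, 10.9). P is determined by |EP| = 21.2 and |PL| = 26.3 together: it lies at the intersection of circle(E, 21.2) and circle(L, 26.3). With |EL| = 32.8, the foot of the radical line on EL is 12.7 from E and the perpendicular offset is √(21.2² − 12.7²) = 17.0. Taking the right-of-EL solution: P = (17.1, -9.37).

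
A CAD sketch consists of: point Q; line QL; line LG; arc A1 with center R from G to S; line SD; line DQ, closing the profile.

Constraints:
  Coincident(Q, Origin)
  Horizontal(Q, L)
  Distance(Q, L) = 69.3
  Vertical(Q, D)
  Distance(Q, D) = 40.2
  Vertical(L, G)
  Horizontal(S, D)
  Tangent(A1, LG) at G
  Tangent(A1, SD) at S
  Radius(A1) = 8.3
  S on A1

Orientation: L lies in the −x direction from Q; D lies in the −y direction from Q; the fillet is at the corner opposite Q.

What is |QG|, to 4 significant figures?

76.29

The virtual corner opposite Q is at (-69.30, -40.20). A1 meets LG tangentially, so RG is at right angles to LG and since A1 is tangent to SD there, RS ⟂ SD, with radius 8.3, so the center R sits 8.3 in from both sides at R = (-61.00, -31.90). That places the tangent points at G = (-69.30, -31.90) on LG and S = (-61.00, -40.20) on SD. Then |QG| = |G − Q| = 76.29.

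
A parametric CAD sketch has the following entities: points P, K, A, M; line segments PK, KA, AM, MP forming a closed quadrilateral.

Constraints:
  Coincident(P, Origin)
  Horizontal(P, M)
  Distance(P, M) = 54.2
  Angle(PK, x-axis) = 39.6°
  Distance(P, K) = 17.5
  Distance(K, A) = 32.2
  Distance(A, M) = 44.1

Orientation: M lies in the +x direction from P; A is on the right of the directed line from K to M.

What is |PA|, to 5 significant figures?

26.039

P is at the origin; P and M share the same y with |PM| = 54.2 and M in +x, so M = (54.2, 0). PK runs at 39.6° with |PK| = 17.5, so K = (13.484, 11.155). A is determined by |KA| = 32.2 and |AM| = 44.1 together: it lies at the intersection of circle(K, 32.2) and circle(M, 44.1). With |KM| = 42.216, the foot of the radical line on KM is 10.354 from K and the perpendicular offset is √(32.2² − 10.354²) = 30.490. Taking the right-of-KM solution: A = (15.414, -20.987).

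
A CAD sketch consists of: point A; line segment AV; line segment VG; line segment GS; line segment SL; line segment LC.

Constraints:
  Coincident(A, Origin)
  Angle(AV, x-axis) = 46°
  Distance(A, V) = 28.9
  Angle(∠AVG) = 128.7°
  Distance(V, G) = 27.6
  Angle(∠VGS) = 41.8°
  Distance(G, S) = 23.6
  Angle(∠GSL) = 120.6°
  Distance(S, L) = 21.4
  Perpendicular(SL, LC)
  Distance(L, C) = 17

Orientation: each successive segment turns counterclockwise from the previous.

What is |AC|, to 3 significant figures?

32.2

∠GSL = 120.6° gives SL at -65.1° from the x-axis; with |SL| = 21.4, L = (12.2, 9.31). SL ⟂ LC, so LC runs at 24.9°; with |LC| = 17.0, C = (27.6, 16.5). Then |AC| = |C − A| = 32.2.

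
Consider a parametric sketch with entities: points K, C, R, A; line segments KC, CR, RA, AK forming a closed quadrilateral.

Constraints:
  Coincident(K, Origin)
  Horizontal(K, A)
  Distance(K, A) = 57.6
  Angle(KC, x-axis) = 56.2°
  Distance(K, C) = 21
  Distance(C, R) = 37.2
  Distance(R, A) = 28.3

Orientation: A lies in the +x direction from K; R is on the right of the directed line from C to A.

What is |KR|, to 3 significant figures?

35.2

Checks: |CR| = 37.20 ✓; |RA| = 28.30 ✓.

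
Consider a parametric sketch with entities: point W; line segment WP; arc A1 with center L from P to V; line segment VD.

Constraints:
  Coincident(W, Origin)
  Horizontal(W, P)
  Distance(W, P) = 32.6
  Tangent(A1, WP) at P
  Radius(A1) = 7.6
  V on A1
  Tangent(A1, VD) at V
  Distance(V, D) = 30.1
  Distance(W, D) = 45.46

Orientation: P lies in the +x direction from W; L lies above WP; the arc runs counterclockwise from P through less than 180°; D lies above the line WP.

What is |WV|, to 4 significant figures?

40.87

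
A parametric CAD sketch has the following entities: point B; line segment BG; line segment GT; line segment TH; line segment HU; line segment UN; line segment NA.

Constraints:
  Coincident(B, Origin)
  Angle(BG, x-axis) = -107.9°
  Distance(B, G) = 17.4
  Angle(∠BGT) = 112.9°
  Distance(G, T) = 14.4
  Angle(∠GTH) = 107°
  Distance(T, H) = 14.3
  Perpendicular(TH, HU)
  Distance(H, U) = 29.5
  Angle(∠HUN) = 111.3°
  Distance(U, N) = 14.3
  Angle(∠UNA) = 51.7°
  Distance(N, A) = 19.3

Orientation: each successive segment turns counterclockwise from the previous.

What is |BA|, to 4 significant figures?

9.052

B is at the origin; BG runs at -107.9° with length 17.4, so G = (-5.348, -16.56). ∠BGT = 112.9° gives GT at -40.80° from the x-axis; with |GT| = 14.4, T = (5.553, -25.97). ∠GTH = 107.0° gives TH at 32.20° from the x-axis; with |TH| = 14.3, H = (17.65, -18.35). The perpendicularity gives HU at right angles to TH, so HU runs at 122.2°; with |HU| = 29.5, U = (1.933, 6.616). ∠HUN = 111.3° gives UN at -169.1° from the x-axis; with |UN| = 14.3, N = (-12.11, 3.912). ∠UNA = 51.7° gives NA at -40.80° from the x-axis; with |NA| = 19.3, A = (2.501, -8.699). Then |BA| = |A − B| = 9.052.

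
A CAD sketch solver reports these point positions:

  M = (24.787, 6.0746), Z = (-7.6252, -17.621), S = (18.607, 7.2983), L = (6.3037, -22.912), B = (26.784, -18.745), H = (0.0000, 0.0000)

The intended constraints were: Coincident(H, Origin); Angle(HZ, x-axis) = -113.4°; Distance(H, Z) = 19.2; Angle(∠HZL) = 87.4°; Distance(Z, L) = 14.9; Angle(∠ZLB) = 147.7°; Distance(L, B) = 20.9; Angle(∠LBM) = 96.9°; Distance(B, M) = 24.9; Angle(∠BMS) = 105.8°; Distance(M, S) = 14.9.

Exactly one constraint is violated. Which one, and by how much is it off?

Distance(M, S) = 14.9 — off by 8.60.

H = (0.00, 0.00) ✓; HZ at -113.4° ✓; |HZ| = 19.20 ✓; ∠HZL = 87.40° ✓; |ZL| = 14.90 ✓; ∠ZLB = 147.7° ✓; |LB| = 20.90 ✓; ∠LBM = 96.90° ✓; |BM| = 24.90 ✓; ∠BMS = 105.8° ✓; |MS| = 6.300 ✗.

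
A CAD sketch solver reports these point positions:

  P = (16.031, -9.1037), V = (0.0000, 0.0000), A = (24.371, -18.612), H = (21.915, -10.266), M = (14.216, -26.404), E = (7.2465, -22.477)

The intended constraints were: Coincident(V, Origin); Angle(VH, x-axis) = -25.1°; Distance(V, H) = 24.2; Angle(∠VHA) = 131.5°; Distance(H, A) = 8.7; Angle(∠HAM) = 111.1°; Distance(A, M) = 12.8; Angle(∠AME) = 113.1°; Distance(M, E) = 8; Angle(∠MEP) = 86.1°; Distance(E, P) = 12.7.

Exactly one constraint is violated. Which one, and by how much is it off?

Distance(E, P) = 12.7 — off by 3.30.

V = (0.00, 0.00) ✓; VH at -25.10° ✓; |VH| = 24.20 ✓; ∠VHA = 131.5° ✓; |HA| = 8.700 ✓; ∠HAM = 111.1° ✓; |AM| = 12.80 ✓; ∠AME = 113.1° ✓; |ME| = 8.000 ✓; ∠MEP = 86.10° ✓; |EP| = 16.00 ✗.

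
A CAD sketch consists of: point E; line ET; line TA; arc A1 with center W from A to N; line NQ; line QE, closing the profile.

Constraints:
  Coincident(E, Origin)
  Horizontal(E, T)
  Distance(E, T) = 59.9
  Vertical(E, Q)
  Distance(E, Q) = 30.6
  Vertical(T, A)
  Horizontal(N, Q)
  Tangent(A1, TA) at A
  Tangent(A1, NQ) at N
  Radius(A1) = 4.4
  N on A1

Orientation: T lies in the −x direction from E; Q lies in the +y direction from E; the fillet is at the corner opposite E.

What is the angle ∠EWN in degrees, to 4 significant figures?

115.3°

The virtual corner opposite E is at (-59.90, 30.60). A1 meets TA tangentially, so WA is at right angles to TA and the tangent condition forces WN to be normal to NQ, with radius 4.4, so the center W sits 4.4 in from both sides at W = (-55.50, 26.20). That places the tangent points at A = (-59.90, 26.20) on TA and N = (-55.50, 30.60) on NQ. Then cos ∠EWN = WE·WN / (|WE||WN|), giving 115.3°.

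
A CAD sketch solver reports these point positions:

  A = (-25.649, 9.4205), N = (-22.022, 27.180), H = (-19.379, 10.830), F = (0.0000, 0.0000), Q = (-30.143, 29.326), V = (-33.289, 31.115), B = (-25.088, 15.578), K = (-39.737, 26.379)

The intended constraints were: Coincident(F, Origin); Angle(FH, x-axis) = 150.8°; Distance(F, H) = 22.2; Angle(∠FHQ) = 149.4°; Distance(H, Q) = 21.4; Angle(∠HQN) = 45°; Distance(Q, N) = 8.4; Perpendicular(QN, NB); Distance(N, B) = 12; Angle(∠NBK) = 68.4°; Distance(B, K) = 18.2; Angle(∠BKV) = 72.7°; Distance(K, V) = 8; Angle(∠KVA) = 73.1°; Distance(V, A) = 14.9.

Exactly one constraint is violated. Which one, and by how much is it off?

Distance(V, A) = 14.9 — off by 8.10.

F = (0.00, 0.00) ✓; FH at 150.8° ✓; |FH| = 22.20 ✓; ∠FHQ = 149.4° ✓; |HQ| = 21.40 ✓; ∠HQN = 45.00° ✓; |QN| = 8.400 ✓; ∠(QN, NB) = 90.00° ✓; |NB| = 12.00 ✓; ∠NBK = 68.40° ✓; |BK| = 18.20 ✓; ∠BKV = 72.70° ✓; |KV| = 8.000 ✓; ∠KVA = 73.10° ✓; |VA| = 23.00 ✗.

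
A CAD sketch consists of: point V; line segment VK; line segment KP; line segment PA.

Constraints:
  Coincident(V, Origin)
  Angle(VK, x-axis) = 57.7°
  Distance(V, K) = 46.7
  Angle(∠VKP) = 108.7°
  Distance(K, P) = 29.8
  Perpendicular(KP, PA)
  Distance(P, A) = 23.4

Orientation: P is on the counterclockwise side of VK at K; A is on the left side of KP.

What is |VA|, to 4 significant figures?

49.38

V is at the origin; VK runs at 57.7° with length 46.7, so K = 46.7·(cos 57.7°, sin 57.7°) = (24.95, 39.47). ∠VKP = 108.7°, so KP runs at 57.7° + (180° − 108.7°) = 129.0° from the x-axis; with |KP| = 29.8, P = K + 29.8·(cos 129.0°, sin 129.0°) = (6.201, 62.63). KP is perpendicular to PA; with |PA| = 23.4 on the left of KP, A = P + 23.4·(-0.7771, -0.6293) = (-11.98, 47.91). Then |VA| = |A − V| = 49.38.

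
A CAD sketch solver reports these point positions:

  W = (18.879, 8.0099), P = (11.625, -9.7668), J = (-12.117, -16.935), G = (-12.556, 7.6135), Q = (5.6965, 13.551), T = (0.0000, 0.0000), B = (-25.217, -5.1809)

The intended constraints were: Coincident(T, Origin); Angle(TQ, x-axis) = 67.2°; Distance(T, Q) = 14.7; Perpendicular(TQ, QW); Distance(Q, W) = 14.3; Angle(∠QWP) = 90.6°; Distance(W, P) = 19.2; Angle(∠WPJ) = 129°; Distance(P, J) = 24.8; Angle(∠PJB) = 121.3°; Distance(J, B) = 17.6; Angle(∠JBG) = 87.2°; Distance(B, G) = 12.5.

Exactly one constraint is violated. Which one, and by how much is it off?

Distance(B, G) = 12.5 — off by 5.50.

T = (0.00, 0.00) ✓; TQ at 67.20° ✓; |TQ| = 14.70 ✓; ∠(TQ, QW) = 90.00° ✓; |QW| = 14.30 ✓; ∠QWP = 90.60° ✓; |WP| = 19.20 ✓; ∠WPJ = 129.0° ✓; |PJ| = 24.80 ✓; ∠PJB = 121.3° ✓; |JB| = 17.60 ✓; ∠JBG = 87.20° ✓; |BG| = 18.00 ✗.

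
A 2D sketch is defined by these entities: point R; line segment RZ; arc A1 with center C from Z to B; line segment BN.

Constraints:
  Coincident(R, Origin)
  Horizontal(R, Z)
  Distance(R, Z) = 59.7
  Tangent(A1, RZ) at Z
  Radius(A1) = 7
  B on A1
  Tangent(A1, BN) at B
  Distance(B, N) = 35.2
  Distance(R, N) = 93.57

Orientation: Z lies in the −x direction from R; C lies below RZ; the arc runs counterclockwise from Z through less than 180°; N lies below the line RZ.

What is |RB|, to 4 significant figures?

64.65

Checks: |CB| = 7.000 ✓; ∠(CB, BN) = 90.00° ✓; |BN| = 35.20 ✓; |RN| = 93.57 ✓.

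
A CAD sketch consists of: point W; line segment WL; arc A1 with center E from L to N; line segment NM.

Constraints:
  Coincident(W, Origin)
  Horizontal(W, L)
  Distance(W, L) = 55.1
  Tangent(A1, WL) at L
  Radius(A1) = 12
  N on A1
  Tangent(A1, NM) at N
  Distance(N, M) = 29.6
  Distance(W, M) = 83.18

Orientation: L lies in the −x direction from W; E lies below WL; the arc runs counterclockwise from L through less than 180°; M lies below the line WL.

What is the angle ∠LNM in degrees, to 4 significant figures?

142.3°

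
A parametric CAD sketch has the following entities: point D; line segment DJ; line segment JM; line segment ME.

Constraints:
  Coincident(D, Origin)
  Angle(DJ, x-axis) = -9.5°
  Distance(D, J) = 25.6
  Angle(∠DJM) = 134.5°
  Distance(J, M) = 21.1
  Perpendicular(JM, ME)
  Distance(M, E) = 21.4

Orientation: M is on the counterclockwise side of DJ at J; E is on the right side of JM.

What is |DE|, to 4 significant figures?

55.65

∠DJM = 134.5°, so JM runs at -9.5° + (180° − 134.5°) = 36.00° from the x-axis; with |JM| = 21.1, M = J + 21.1·(cos 36.00°, sin 36.00°) = (42.32, 8.177). JM ⟂ ME; with |ME| = 21.4 on the right of JM, E = M + 21.4·(0.5878, -0.8090) = (54.90, -9.136). Then |DE| = |E − D| = 55.65.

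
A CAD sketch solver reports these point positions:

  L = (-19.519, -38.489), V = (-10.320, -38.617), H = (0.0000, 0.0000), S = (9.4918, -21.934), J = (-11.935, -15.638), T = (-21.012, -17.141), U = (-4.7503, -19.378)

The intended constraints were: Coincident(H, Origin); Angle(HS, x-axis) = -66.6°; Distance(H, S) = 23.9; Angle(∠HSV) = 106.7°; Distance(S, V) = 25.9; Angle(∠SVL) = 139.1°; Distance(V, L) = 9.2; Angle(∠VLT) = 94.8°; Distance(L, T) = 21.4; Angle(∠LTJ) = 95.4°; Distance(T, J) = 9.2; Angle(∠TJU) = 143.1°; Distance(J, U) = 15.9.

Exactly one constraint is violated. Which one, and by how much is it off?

Distance(J, U) = 15.9 — off by 7.80.

H = (0.00, 0.00) ✓; HS at -66.60° ✓; |HS| = 23.90 ✓; ∠HSV = 106.7° ✓; |SV| = 25.90 ✓; ∠SVL = 139.1° ✓; |VL| = 9.200 ✓; ∠VLT = 94.80° ✓; |LT| = 21.40 ✓; ∠LTJ = 95.40° ✓; |TJ| = 9.201 ✓; ∠TJU = 143.1° ✓; |JU| = 8.100 ✗.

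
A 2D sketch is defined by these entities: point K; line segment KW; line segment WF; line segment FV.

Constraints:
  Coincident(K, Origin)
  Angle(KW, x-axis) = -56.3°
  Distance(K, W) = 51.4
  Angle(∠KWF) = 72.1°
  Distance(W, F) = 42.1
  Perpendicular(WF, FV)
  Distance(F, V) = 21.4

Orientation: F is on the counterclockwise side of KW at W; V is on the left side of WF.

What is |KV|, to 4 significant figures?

38.06

∠KWF = 72.1°, so WF runs at -56.3° + (180° − 72.1°) = 51.60° from the x-axis; with |WF| = 42.1, F = W + 42.1·(cos 51.60°, sin 51.60°) = (54.67, -9.769). The perpendicularity gives FV at right angles to WF; with |FV| = 21.4 on the left of WF, V = F + 21.4·(-0.7837, 0.6211) = (37.90, 3.524). Then |KV| = |V − K| = 38.06.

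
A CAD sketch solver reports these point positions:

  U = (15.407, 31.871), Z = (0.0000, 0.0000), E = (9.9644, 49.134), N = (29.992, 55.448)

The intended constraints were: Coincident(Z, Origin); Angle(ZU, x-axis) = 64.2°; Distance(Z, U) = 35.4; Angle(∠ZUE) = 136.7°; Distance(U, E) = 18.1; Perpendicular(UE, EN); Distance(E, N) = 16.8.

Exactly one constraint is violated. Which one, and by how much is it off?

Distance(E, N) = 16.8 — off by 4.20.

Z = (0.00, 0.00) ✓; ZU at 64.20° ✓; |ZU| = 35.40 ✓; ∠ZUE = 136.7° ✓; |UE| = 18.10 ✓; ∠(UE, EN) = 90.00° ✓; |EN| = 21.00 ✗.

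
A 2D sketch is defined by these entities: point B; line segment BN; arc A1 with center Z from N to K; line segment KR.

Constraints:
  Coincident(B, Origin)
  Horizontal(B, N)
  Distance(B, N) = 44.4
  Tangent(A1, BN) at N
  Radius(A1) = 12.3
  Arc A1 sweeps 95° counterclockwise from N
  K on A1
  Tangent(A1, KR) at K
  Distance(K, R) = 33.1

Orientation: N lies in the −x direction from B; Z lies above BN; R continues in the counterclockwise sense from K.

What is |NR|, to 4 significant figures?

47.28

B is at the origin; B and N share the same y with |BN| = 44.4 and N on the −x side, so N = (-44.40, 0.000). A1 meets BN tangentially, so ZN is at right angles to BN, so Z = N + (0, 12.3) = (-44.40, 12.30). On A1, N sits at bearing -90° from Z; a 95° counterclockwise sweep puts K at bearing 5°, so K = Z + 12.3·(cos 5°, sin 5°) = (-32.15, 13.37). Since A1 is tangent to KR there, ZK ⟂ KR, so KR runs along (−sin 5°, cos 5°); with |KR| = 33.1, R = (-35.03, 46.35). Then |NR| = |R − N| = 47.28.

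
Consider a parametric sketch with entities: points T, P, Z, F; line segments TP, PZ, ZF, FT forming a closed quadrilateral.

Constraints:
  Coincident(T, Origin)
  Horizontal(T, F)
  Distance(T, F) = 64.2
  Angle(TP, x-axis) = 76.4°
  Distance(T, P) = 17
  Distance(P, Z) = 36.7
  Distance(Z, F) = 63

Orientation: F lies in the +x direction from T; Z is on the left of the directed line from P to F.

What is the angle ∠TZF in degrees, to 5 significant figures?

66.491°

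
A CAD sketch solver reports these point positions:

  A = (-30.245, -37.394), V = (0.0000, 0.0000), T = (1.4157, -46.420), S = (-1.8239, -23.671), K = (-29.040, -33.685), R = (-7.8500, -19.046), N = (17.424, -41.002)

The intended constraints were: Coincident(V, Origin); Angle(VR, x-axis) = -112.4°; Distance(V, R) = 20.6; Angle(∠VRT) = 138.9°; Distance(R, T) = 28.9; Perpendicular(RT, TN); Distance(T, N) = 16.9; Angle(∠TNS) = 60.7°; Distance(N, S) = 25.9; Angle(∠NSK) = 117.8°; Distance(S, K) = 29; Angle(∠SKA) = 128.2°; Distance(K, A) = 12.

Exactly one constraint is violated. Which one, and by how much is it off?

Distance(K, A) = 12 — off by 8.10.

V = (0.00, 0.00) ✓; VR at -112.4° ✓; |VR| = 20.60 ✓; ∠VRT = 138.9° ✓; |RT| = 28.90 ✓; ∠(RT, TN) = 90.00° ✓; |TN| = 16.90 ✓; ∠TNS = 60.70° ✓; |NS| = 25.90 ✓; ∠NSK = 117.8° ✓; |SK| = 29.00 ✓; ∠SKA = 128.2° ✓; |KA| = 3.900 ✗.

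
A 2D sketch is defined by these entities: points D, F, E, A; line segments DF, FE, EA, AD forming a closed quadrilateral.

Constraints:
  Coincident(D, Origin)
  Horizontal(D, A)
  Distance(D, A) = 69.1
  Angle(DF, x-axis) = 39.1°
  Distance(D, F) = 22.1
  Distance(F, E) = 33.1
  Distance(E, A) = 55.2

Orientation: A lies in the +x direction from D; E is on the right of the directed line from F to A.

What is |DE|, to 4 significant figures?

25.84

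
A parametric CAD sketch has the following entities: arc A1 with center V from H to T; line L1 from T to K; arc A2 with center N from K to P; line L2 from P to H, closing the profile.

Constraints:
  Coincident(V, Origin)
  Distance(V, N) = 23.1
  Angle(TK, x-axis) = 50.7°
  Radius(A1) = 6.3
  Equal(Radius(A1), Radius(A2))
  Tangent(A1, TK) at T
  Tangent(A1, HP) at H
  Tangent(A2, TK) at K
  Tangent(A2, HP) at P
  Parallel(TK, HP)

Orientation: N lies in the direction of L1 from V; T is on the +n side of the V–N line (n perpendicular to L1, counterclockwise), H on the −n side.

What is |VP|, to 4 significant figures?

23.94

The slot axis is L1's direction at 50.7°, so u = (cos 50.7°, sin 50.7°) = (0.6334, 0.7738) and n = (−sin 50.7°, cos 50.7°) = (-0.7738, 0.6334). V is at the origin and N lies 23.1 along u from V, so N = 23.1·u = (14.63, 17.88). Tangency of A1 to both parallel lines with radius 6.3 puts T and H at V ± 6.3·n: T = (-4.875, 3.990), H = (4.875, -3.990). Equal radii place K and P the same way about N: K = N + 6.3·n = (9.756, 21.87), P = N − 6.3·n = (19.51, 13.89). Then |VP| = |P − V| = 23.94.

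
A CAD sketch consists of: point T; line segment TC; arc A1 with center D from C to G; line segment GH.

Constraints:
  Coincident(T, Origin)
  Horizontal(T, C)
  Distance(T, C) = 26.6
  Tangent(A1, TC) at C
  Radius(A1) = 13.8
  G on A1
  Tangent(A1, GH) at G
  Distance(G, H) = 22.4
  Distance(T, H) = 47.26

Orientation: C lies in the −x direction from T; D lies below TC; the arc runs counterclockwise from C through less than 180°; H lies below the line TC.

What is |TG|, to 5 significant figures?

43.684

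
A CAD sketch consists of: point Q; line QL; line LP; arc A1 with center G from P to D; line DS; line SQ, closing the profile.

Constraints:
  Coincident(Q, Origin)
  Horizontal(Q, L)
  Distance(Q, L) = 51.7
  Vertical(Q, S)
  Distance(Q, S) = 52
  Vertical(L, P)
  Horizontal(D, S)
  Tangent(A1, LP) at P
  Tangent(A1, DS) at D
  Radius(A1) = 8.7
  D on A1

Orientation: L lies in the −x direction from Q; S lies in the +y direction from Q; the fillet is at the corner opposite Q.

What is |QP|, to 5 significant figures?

67.437

The virtual corner opposite Q is at (-51.700, 52.000). The tangent condition forces GP to be normal to LP and tangency of A1 to DS means the radius GD is perpendicular to DS, with radius 8.7, so the center G sits 8.7 in from both sides at G = (-43.000, 43.300). That places the tangent points at P = (-51.700, 43.300) on LP and D = (-43.000, 52.000) on DS. Then |QP| = |P − Q| = 67.437.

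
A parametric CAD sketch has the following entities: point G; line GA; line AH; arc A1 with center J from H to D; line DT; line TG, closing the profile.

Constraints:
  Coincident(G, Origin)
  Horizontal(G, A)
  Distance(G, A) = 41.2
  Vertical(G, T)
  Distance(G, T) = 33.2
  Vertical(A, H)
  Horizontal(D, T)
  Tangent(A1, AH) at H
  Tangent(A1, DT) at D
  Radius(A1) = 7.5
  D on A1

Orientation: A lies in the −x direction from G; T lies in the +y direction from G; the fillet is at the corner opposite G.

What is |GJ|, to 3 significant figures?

42.4

G is at the origin; G and A share the same y with |GA| = 41.2 and A on the −x side, so A = (-41.2, 0.00). G and T share the same x with |GT| = 33.2 and T on the +y side, so T = (0.00, 33.2). The virtual corner opposite G is at (-41.2, 33.2). Since A1 is tangent to AH there, JH ⟂ AH and A1 meets DT tangentially, so JD is at right angles to DT, with radius 7.5, so the center J sits 7.5 in from both sides at J = (-33.7, 25.7). Then |GJ| = |J − G| = 42.4.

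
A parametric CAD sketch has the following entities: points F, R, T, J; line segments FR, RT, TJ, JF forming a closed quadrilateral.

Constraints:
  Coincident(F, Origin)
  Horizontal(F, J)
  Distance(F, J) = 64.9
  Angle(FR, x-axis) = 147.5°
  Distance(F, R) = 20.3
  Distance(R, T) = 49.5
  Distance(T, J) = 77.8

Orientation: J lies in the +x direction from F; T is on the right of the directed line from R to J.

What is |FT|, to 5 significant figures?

36.918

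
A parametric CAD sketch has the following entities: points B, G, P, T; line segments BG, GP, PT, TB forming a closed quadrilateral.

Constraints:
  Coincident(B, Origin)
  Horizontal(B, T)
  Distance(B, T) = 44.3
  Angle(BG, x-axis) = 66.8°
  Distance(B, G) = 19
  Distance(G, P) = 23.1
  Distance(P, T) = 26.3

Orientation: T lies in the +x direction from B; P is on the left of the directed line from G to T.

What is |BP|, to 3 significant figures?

37.4

B is at the origin; BT is horizontal with |BT| = 44.3 and T in +x, so T = (44.3, 0). BG runs at 66.8° with |BG| = 19.0, so G = (7.48, 17.5). P is determined by |GP| = 23.1 and |PT| = 26.3 together: it lies at the intersection of circle(G, 23.1) and circle(T, 26.3). With |GT| = 40.7, the foot of the radical line on GT is 18.4 from G and the perpendicular offset is √(23.1² − 18.4²) = 13.9. Taking the left-of-GT solution: P = (30.1, 22.1).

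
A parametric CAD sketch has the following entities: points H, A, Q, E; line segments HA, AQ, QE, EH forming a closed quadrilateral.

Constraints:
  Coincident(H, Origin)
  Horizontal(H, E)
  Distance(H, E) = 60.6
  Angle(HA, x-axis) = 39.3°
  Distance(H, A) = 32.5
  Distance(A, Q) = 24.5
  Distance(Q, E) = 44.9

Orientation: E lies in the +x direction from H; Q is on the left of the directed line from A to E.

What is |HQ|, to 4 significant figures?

56.64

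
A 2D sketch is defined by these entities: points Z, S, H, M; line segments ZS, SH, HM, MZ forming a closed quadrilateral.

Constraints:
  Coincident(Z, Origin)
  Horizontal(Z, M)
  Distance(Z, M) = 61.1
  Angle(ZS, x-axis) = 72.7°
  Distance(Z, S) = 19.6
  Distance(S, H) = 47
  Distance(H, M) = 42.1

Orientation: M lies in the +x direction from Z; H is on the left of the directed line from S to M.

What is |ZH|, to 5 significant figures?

62.259

Z is at the origin; ZM is horizontal with |ZM| = 61.1 and M in +x, so M = (61.1, 0). ZS runs at 72.7° with |ZS| = 19.6, so S = (5.8285, 18.713). H is determined by |SH| = 47.0 and |HM| = 42.1 together: it lies at the intersection of circle(S, 47.0) and circle(M, 42.1). With |SM| = 58.353, the foot of the radical line on SM is 32.918 from S and the perpendicular offset is √(47.0² − 32.918²) = 33.547. Taking the left-of-SM solution: H = (47.766, 39.933).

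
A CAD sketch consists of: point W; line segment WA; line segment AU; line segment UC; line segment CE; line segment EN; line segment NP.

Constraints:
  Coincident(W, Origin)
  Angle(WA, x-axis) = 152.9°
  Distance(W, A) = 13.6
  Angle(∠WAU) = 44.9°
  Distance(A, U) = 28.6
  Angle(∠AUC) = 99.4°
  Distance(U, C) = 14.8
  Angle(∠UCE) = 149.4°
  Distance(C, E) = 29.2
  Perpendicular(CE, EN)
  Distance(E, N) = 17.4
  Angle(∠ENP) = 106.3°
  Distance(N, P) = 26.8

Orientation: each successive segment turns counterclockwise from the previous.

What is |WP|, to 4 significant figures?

3.203

The perpendicularity gives EN at right angles to CE, so EN runs at 129.2°; with |EN| = 17.4, N = (23.00, 13.15). ∠ENP = 106.3° gives NP at -157.1° from the x-axis; with |NP| = 26.8, P = (-1.692, 2.719). Then |WP| = |P − W| = 3.203.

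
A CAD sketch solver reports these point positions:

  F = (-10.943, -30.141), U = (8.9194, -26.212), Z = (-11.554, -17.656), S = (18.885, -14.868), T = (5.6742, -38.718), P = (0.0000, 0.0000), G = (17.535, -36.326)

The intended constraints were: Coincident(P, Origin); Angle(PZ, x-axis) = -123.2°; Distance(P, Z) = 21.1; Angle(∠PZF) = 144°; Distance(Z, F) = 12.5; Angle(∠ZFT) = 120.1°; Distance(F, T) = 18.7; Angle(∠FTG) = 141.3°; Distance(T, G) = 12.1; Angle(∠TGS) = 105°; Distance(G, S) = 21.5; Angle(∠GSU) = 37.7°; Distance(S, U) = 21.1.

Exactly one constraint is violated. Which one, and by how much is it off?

Distance(S, U) = 21.1 — off by 6.00.

P = (0.00, 0.00) ✓; PZ at -123.2° ✓; |PZ| = 21.10 ✓; ∠PZF = 144.0° ✓; |ZF| = 12.50 ✓; ∠ZFT = 120.1° ✓; |FT| = 18.70 ✓; ∠FTG = 141.3° ✓; |TG| = 12.10 ✓; ∠TGS = 105.0° ✓; |GS| = 21.50 ✓; ∠GSU = 37.70° ✓; |SU| = 15.10 ✗.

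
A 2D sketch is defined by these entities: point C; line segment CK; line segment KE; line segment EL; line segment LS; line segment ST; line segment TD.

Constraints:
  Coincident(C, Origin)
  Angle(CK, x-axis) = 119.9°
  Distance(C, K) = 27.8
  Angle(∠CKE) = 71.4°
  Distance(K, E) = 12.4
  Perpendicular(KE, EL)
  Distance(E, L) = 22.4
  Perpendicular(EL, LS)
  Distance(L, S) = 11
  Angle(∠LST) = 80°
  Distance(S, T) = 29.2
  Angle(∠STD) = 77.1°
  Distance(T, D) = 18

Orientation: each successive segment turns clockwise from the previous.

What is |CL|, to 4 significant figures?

5.298

∠CKE = 71.4° gives KE at 11.30° from the x-axis; with |KE| = 12.4, E = (-1.698, 26.53). KE ⟂ EL, so EL runs at -78.70°; with |EL| = 22.4, L = (2.691, 4.564). Then |CL| = |L − C| = 5.298.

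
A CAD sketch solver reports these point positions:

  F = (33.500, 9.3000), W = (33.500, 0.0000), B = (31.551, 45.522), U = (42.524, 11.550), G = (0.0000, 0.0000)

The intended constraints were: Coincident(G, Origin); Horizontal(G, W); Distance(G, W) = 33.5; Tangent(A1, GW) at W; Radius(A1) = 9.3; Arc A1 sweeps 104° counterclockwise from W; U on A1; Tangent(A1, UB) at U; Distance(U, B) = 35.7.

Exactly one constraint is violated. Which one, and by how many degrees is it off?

Tangent(A1, UB) at U — off by 3.90°.

G = (0.00, 0.00) ✓; G.y = 0.00, W.y = 0.00 ✓; |GW| = 33.50 ✓; ∠(FW, WG) = 90.00° ✓; |FW| = 9.300 ✓; bearing(F→U) − bearing(F→W) = 104.0° ✓; |FU| = 9.300 ✓; ∠(FU, UB) = 86.10° ✗; |UB| = 35.70 ✓.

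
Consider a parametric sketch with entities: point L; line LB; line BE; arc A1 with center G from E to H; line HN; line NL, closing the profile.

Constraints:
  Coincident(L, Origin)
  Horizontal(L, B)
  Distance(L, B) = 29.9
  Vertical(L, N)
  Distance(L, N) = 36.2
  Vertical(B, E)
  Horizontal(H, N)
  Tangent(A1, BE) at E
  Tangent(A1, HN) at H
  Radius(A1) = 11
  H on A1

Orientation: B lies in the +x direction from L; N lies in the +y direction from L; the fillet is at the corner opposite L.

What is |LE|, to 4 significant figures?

39.10

L is at the origin; LB is horizontal with |LB| = 29.9 and B on the +x side, so B = (29.90, 0.000). L and N share the same x with |LN| = 36.2 and N on the +y side, so N = (0.000, 36.20). The virtual corner opposite L is at (29.90, 36.20). The tangent condition forces GE to be normal to BE and the tangent condition forces GH to be normal to HN, with radius 11.0, so the center G sits 11.0 in from both sides at G = (18.90, 25.20). That places the tangent points at E = (29.90, 25.20) on BE and H = (18.90, 36.20) on HN. Then |LE| = |E − L| = 39.10.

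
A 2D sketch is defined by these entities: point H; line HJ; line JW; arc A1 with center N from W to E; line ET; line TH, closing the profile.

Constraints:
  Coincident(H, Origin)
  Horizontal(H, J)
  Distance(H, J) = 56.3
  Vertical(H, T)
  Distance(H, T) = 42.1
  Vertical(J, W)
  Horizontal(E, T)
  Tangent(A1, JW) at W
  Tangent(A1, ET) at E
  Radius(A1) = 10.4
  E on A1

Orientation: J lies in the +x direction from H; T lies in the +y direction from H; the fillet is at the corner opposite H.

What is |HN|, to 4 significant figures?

55.78

H is at the origin; H and J share the same y with |HJ| = 56.3 and J on the +x side, so J = (56.30, 0.000). H and T share the same x with |HT| = 42.1 and T on the +y side, so T = (0.000, 42.10). The virtual corner opposite H is at (56.30, 42.10). A1 meets JW tangentially, so NW is at right angles to JW and A1 meets ET tangentially, so NE is at right angles to ET, with radius 10.4, so the center N sits 10.4 in from both sides at N = (45.90, 31.70). Then |HN| = |N − H| = 55.78.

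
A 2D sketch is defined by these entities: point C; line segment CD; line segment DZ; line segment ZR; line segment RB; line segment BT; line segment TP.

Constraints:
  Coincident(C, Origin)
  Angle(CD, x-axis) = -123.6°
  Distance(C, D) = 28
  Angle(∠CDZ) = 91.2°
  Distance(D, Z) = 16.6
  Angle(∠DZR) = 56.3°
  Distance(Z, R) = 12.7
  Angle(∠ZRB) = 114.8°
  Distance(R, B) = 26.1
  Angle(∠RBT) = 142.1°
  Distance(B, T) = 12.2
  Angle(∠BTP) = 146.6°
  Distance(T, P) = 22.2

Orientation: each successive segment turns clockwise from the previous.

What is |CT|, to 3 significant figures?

38.7

C is at the origin; CD runs at -123.6° with length 28.0, so D = (-15.5, -23.3). ∠CDZ = 91.2° gives DZ at 148° from the x-axis; with |DZ| = 16.6, Z = (-29.5, -14.4). ∠DZR = 56.3° gives ZR at 23.9° from the x-axis; with |ZR| = 12.7, R = (-17.9, -9.28). ∠ZRB = 114.8° gives RB at -41.3° from the x-axis; with |RB| = 26.1, B = (1.71, -26.5). ∠RBT = 142.1° gives BT at -79.2° from the x-axis; with |BT| = 12.2, T = (3.99, -38.5). Then |CT| = |T − C| = 38.7.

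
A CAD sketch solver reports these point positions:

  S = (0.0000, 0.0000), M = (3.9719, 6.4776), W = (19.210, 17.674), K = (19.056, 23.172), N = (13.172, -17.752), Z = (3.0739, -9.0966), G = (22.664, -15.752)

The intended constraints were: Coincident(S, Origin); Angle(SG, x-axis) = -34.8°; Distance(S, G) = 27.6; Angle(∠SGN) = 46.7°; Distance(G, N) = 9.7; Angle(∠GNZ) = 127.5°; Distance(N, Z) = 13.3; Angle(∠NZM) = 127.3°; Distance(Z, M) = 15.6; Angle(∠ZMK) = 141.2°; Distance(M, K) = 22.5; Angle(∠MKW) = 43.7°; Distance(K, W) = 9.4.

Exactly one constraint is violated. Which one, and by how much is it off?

Distance(K, W) = 9.4 — off by 3.90.

S = (0.00, 0.00) ✓; SG at -34.80° ✓; |SG| = 27.60 ✓; ∠SGN = 46.70° ✓; |GN| = 9.700 ✓; ∠GNZ = 127.5° ✓; |NZ| = 13.30 ✓; ∠NZM = 127.3° ✓; |ZM| = 15.60 ✓; ∠ZMK = 141.2° ✓; |MK| = 22.50 ✓; ∠MKW = 43.70° ✓; |KW| = 5.500 ✗.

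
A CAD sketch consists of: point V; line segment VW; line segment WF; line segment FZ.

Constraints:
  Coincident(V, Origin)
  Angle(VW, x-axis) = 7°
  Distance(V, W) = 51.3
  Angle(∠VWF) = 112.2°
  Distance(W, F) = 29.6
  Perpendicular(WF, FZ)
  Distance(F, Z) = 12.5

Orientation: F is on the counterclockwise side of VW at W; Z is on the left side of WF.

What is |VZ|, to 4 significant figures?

60.20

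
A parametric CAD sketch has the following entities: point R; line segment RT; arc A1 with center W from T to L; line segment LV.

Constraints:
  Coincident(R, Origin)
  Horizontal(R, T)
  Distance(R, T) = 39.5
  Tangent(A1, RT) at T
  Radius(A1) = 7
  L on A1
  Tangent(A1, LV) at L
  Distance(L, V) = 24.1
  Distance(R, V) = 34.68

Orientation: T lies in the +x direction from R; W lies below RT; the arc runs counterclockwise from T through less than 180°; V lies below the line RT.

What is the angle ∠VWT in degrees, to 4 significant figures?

139.0°

Checks: |WL| = 7.000 ✓; ∠(WL, LV) = 90.00° ✓; |LV| = 24.10 ✓; |RV| = 34.68 ✓.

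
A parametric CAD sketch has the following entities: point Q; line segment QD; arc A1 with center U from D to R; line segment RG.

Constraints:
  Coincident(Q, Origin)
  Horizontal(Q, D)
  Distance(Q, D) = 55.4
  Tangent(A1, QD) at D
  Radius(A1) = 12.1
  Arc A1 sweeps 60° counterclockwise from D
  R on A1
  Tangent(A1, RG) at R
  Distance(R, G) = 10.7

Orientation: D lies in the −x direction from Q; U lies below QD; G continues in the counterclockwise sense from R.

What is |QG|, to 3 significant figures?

72.9

Q is at the origin; Q and D share the same y with |QD| = 55.4 and D on the −x side, so D = (-55.4, 0.00). Tangency of A1 to QD means the radius UD is perpendicular to QD, so U = D + (0, -12.1) = (-55.4, -12.1). On A1, D sits at bearing 90° from U; a 60° counterclockwise sweep puts R at bearing 150°, so R = U + 12.1·(cos 150°, sin 150°) = (-65.9, -6.05). The tangent condition forces UR to be normal to RG, so RG runs along (−sin 150°, cos 150°); with |RG| = 10.7, G = (-71.2, -15.3). Then |QG| = |G − Q| = 72.9.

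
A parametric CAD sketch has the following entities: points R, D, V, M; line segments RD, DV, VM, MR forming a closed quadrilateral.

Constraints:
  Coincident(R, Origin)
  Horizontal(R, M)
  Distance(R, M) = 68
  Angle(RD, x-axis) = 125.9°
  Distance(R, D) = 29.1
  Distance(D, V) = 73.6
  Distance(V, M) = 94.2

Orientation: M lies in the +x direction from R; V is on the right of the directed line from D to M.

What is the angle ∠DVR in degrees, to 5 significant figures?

17.459°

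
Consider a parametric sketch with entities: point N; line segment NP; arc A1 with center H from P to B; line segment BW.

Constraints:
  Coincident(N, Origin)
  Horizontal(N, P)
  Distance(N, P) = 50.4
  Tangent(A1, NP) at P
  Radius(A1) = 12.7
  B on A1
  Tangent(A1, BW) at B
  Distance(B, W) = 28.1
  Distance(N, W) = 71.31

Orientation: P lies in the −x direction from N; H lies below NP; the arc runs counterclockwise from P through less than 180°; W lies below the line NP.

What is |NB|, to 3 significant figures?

64.7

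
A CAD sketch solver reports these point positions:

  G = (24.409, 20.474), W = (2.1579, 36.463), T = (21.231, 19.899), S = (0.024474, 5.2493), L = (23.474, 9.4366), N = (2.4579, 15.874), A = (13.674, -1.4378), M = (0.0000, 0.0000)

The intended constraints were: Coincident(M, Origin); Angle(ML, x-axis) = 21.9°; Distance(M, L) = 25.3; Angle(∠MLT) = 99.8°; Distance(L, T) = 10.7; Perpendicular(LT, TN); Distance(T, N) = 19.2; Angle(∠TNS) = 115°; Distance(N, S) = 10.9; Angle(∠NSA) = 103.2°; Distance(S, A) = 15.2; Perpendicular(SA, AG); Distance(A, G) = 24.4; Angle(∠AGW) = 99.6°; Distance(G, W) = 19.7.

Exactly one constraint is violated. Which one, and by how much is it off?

Distance(G, W) = 19.7 — off by 7.70.

M = (0.00, 0.00) ✓; ML at 21.90° ✓; |ML| = 25.30 ✓; ∠MLT = 99.80° ✓; |LT| = 10.70 ✓; ∠(LT, TN) = 90.00° ✓; |TN| = 19.20 ✓; ∠TNS = 115.0° ✓; |NS| = 10.90 ✓; ∠NSA = 103.2° ✓; |SA| = 15.20 ✓; ∠(SA, AG) = 90.00° ✓; |AG| = 24.40 ✓; ∠AGW = 99.60° ✓; |GW| = 27.40 ✗.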